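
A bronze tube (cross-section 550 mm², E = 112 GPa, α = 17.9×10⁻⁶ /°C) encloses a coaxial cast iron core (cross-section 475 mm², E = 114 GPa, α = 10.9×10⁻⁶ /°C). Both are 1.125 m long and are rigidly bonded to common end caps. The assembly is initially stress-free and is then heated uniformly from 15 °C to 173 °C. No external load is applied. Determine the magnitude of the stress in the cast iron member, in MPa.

σ ≈ 67.1 MPa (tensile)

The bronze has the larger α, so on heating it would change length more than the cast iron if both were free. The rigid plates force a common final length, so the bronze is put into compression and the cast iron into tension, with equal and opposite forces P (no external load).
Equating the net (thermal + elastic) strains gives |α₁ − α₂|·ΔT = P·[1/(A₁E₁) + 1/(A₂E₂)].
|α₁ − α₂|·ΔT = 7×10⁻⁶ × 158 = 0.001106.
1/(A₁E₁) + 1/(A₂E₂) = 1/(550×112×10³) + 1/(475×114×10³) = 3.47×10⁻⁸ N⁻¹.
So P = 0.001106 / 3.47×10⁻⁸ = 31.87 kN.
σ_{cast iron} = P/A₂ = 31870/475 = 67.1 MPa, tensile.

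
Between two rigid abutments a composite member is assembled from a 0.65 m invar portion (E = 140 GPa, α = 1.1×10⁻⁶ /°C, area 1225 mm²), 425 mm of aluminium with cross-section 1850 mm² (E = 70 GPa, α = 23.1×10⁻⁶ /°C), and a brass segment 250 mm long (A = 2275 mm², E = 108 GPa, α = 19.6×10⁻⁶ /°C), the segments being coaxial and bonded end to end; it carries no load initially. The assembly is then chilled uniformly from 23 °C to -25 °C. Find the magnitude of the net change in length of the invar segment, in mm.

|ΔL| ≈ 0.313 mm

Free thermal contraction of the whole bar: Σ αᵢΔT Lᵢ = 1.1×10⁻⁶×48×650 + 23.1×10⁻⁶×48×425 + 19.6×10⁻⁶×48×250 = 0.7408 mm.
Since the ends are fixed, an axial force P builds up, equal in every segment, with P · Σ Lᵢ/(AᵢEᵢ) = δ_free.
The series flexibility is Σ Lᵢ/(AᵢEᵢ) = 650/(1225×140×10³) + 425/(1850×70×10³) + 250/(2275×108×10³) = 8.089×10⁻⁶ mm/N.
So P = 0.7408 / 8.089×10⁻⁶ = 91.57 kN, tensile.
For the invar segment, free thermal change = 1.1×10⁻⁶×48×650 = 0.03432 mm and elastic change from P = 91570×650/(1225×140×10³) = 0.3471 mm; these oppose, so the net change is 0.313 mm (segment lengthens).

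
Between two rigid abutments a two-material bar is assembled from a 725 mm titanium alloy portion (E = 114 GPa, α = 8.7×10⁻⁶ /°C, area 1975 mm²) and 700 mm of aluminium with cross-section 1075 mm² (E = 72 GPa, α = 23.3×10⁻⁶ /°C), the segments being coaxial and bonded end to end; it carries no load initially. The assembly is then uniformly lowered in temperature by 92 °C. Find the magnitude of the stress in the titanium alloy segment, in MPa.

σ ≈ 85.9 MPa (tensile)

If the supports were absent, the total length change would be Σ αᵢΔT Lᵢ = 8.7×10⁻⁶×92×725 + 23.3×10⁻⁶×92×700 = 2.081 mm.
The walls prevent any net length change, so an axial force P (same in every segment) develops. Compatibility: P · Σ Lᵢ/(AᵢEᵢ) = δ_free.
Σ Lᵢ/(AᵢEᵢ) = 725/(1975×114×10³) + 700/(1075×72×10³) = 1.226×10⁻⁵ mm/N.
So P = 2.081 / 1.226×10⁻⁵ = 169.7 kN, tensile.
σ_{titanium alloy} = P / A = 169700 / 1975 = 85.91 MPa.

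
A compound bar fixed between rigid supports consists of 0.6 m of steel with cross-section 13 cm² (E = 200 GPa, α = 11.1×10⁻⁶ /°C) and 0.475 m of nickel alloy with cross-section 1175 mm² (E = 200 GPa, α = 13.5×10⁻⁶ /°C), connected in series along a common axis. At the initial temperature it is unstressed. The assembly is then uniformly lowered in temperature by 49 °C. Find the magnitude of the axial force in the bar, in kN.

If the supports were absent, the total length change would be Σ αᵢΔT Lᵢ = 11.1×10⁻⁶×49×600 + 13.5×10⁻⁶×49×475 = 0.6406 mm.
The walls prevent any net length change, so an axial force P (same in every segment) develops. Compatibility: P · Σ Lᵢ/(AᵢEᵢ) = δ_free.
The series flexibility is Σ Lᵢ/(AᵢEᵢ) = 600/(1300×200×10³) + 475/(1175×200×10³) = 4.329×10⁻⁶ mm/N.
Hence P = δ_free / Σ(L/AE) = 0.6406/4.329×10⁻⁶ = 148 kN (tensile).

P ≈ 148 kN (tensile)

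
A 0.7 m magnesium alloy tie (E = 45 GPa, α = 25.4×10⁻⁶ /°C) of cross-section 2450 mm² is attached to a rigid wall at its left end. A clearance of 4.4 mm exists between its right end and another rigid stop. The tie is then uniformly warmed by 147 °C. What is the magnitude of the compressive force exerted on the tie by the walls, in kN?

P ≈ 0 kN

If the wall were absent the tie would grow by αΔT L = 25.4×10⁻⁶ × 147 × 700 = 2.614 mm.
Since δ_free = 2.61 mm is less than the 4.4 mm gap, the tie never touches the wall. No axial force develops.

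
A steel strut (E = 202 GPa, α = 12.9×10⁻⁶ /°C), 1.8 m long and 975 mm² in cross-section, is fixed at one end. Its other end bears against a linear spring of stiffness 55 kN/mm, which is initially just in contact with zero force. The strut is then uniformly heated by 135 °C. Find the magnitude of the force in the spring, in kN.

Free thermal expansion: δ_free = αΔT L = 12.9×10⁻⁶ × 135 × 1800 = 3.135 mm.
With a force P in the spring, the elastic change of the strut is PL/(AE) and that of the spring is P/k; compatibility requires their sum to equal δ_free.
P [ L/(AE) + 1/k ] = δ_free → P [ 1800/(975×202×10³) + 1/(55×10³) ] = 3.135.
P = 3.135 / 2.732×10⁻⁵ = 114700 N.

P ≈ 115 kN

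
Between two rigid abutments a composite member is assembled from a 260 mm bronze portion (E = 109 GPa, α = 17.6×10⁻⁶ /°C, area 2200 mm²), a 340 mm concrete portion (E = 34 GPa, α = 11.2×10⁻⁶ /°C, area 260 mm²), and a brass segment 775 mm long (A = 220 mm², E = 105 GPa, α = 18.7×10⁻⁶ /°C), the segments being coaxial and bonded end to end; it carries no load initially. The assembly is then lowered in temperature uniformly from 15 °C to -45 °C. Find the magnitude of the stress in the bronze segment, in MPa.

σ ≈ 8.54 MPa (tensile)

Free thermal contraction of the whole bar: Σ αᵢΔT Lᵢ = 17.6×10⁻⁶×60×260 + 11.2×10⁻⁶×60×340 + 18.7×10⁻⁶×60×775 = 1.373 mm.
The walls prevent any net length change, so an axial force P (same in every segment) develops. Compatibility: P · Σ Lᵢ/(AᵢEᵢ) = δ_free.
The series flexibility is Σ Lᵢ/(AᵢEᵢ) = 260/(2200×109×10³) + 340/(260×34×10³) + 775/(220×105×10³) = 7.31×10⁻⁵ mm/N.
P = 1.373 / 7.31×10⁻⁵ = 18780 N = 18.78 kN, tensile.
σ_{bronze} = P / A = 18780 / 2200 = 8.535 MPa.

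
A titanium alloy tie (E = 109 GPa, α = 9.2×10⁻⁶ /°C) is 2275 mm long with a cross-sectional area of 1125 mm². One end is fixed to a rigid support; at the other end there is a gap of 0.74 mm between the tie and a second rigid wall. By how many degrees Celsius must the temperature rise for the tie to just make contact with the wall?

Contact occurs when the free expansion equals the gap: αΔT L = 0.74 mm.
So ΔT = g/(αL) = 0.74/(9.2×10⁻⁶ × 2275) = 35.36 °C.

ΔT ≈ 35.4 °C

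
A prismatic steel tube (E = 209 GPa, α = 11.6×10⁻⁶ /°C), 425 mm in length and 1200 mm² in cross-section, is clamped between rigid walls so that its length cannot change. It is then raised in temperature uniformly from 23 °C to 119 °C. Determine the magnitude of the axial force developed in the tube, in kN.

Full restraint means ε = 0, so the stress is σ = EαΔT = 209×10³ × 11.6×10⁻⁶ × 96 = 232.7 MPa.
Then P = σA = 232.7 × 1200 mm² = 279.3 kN, compressive.

P ≈ 279 kN (compressive)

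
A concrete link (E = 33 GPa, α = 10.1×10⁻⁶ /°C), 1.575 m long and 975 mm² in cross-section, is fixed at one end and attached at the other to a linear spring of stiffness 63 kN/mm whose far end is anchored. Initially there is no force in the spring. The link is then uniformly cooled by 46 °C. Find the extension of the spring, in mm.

δ ≈ 0.179 mm

If the spring were absent the link would shorten by αΔT L = 10.1×10⁻⁶ × 46 × 1575 = 0.7317 mm.
With a force P in the spring, the elastic change of the link is PL/(AE) and that of the spring is P/k; compatibility requires their sum to equal δ_free.
P [ L/(AE) + 1/k ] = δ_free → P [ 1575/(975×33×10³) + 1/(63×10³) ] = 0.7317.
P = 0.7317 / 6.482×10⁻⁵ = 11290 N.
Spring extension = P/k = 11290/(63×10³) = 0.1792 mm.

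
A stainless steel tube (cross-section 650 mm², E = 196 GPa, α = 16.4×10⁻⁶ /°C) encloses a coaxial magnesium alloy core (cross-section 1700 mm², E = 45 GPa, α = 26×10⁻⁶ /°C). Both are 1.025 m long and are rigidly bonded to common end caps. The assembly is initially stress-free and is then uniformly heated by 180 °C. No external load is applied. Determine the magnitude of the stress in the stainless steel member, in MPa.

Both members must finish at the same length. With the larger α, the magnesium alloy tends to over-expand; the plates restrain it, putting the magnesium alloy in compression and the stainless steel in tension. With no external load the two internal forces are equal and opposite, magnitude P.
Equating the net (thermal + elastic) strains gives |α₁ − α₂|·ΔT = P·[1/(A₁E₁) + 1/(A₂E₂)].
|α₁ − α₂|·ΔT = 9.6×10⁻⁶ × 180 = 0.001728.
1/(A₁E₁) + 1/(A₂E₂) = 1/(650×196×10³) + 1/(1700×45×10³) = 2.092×10⁻⁸ N⁻¹.
P = 0.001728 / 2.092×10⁻⁸ = 82600 N = 82.6 kN.
σ_{stainless steel} = P/A₁ = 82600/650 = 127.1 MPa, tensile.

σ ≈ 127 MPa (tensile)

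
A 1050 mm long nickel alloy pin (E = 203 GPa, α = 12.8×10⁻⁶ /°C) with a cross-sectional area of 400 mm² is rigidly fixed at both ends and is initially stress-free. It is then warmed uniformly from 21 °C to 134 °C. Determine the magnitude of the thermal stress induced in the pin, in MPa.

σ ≈ 294 MPa (compressive)

The supports are rigid, so the total axial strain is zero. The restrained thermal strain is ε = αΔT = 12.8×10⁻⁶ × 113 = 1446.4×10⁻⁶.
Hence σ = E·αΔT = 203×10³ × 1446.4×10⁻⁶ = 293.6 MPa, compressive.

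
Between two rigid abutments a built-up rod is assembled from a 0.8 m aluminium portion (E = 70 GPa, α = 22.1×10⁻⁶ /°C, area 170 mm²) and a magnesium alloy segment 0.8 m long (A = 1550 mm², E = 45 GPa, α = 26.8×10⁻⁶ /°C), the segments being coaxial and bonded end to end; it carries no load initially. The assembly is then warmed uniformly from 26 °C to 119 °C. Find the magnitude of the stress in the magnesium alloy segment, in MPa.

If the supports were absent, the total length change would be Σ αᵢΔT Lᵢ = 22.1×10⁻⁶×93×800 + 26.8×10⁻⁶×93×800 = 3.638 mm.
The walls prevent any net length change, so an axial force P (same in every segment) develops. Compatibility: P · Σ Lᵢ/(AᵢEᵢ) = δ_free.
The series flexibility is Σ Lᵢ/(AᵢEᵢ) = 800/(170×70×10³) + 800/(1550×45×10³) = 7.87×10⁻⁵ mm/N.
P = 3.638 / 7.87×10⁻⁵ = 46230 N = 46.23 kN, compressive.
σ_{magnesium alloy} = P / A = 46230 / 1550 = 29.83 MPa.

σ ≈ 29.8 MPa (compressive)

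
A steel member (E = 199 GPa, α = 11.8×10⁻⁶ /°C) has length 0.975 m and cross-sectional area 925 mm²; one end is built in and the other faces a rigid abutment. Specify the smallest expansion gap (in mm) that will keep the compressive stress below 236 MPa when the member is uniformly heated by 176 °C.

g ≈ 0.869 mm

With no wall the member would lengthen by αΔT L = 11.8×10⁻⁶ × 176 × 975 = 2.025 mm.
A stress of 236 MPa corresponds to the wall pushing the member back by σL/E = 236×975/(199×10³) = 1.156 mm.
So the gap has to take up the difference, g_min = δ_free − σL/E = 2.025 − 1.156 = 0.8686 mm.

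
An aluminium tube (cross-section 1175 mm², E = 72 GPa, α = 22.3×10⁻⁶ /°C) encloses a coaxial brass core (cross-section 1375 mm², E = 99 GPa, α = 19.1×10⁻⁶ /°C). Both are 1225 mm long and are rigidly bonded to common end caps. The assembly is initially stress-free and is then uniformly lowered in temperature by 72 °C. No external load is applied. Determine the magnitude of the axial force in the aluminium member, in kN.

P ≈ 12 kN (tensile in the aluminium)

The aluminium has the larger α, so on cooling it would change length more than the brass if both were free. The rigid plates force a common final length, so the aluminium is put into tension and the brass into compression, with equal and opposite forces P (no external load).
Compatibility of the two members (thermal + elastic change equal): (α₁ − α₂)ΔT = P·[1/(A₁E₁) + 1/(A₂E₂)].
|α₁ − α₂|·ΔT = 3.2×10⁻⁶ × 72 = 0.0002304.
1/(A₁E₁) + 1/(A₂E₂) = 1/(1175×72×10³) + 1/(1375×99×10³) = 1.917×10⁻⁸ N⁻¹.
P = 0.0002304 / 1.917×10⁻⁸ = 12020 N = 12.02 kN.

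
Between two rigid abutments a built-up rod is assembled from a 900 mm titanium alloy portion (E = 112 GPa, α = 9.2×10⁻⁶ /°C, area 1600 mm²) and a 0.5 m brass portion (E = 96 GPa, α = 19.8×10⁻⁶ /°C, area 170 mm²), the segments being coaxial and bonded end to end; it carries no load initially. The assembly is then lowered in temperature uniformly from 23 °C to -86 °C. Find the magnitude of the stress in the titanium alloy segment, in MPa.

σ ≈ 34.7 MPa (tensile)

Free thermal contraction of the whole bar: Σ αᵢΔT Lᵢ = 9.2×10⁻⁶×109×900 + 19.8×10⁻⁶×109×500 = 1.982 mm.
The walls prevent any net length change, so an axial force P (same in every segment) develops. Compatibility: P · Σ Lᵢ/(AᵢEᵢ) = δ_free.
Σ Lᵢ/(AᵢEᵢ) = 900/(1600×112×10³) + 500/(170×96×10³) = 3.566×10⁻⁵ mm/N.
P = 1.982 / 3.566×10⁻⁵ = 55570 N = 55.57 kN, tensile.
σ_{titanium alloy} = P / A = 55570 / 1600 = 34.73 MPa.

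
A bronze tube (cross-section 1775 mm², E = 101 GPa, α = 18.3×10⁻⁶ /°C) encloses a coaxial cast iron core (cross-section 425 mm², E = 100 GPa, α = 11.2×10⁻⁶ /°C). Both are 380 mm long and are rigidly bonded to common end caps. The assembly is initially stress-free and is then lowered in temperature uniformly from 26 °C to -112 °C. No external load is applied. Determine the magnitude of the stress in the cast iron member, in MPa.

The bronze has the larger α, so on cooling it would change length more than the cast iron if both were free. The rigid plates force a common final length, so the bronze is put into tension and the cast iron into compression, with equal and opposite forces P (no external load).
Setting the final lengths equal and cancelling L: (α₁ − α₂)ΔT = P/(A₁E₁) + P/(A₂E₂).
|α₁ − α₂|·ΔT = 7.1×10⁻⁶ × 138 = 0.0009798.
1/(A₁E₁) + 1/(A₂E₂) = 1/(1775×101×10³) + 1/(425×100×10³) = 2.911×10⁻⁸ N⁻¹.
P = 0.0009798 / 2.911×10⁻⁸ = 33660 N = 33.66 kN.
σ_{cast iron} = P/A₂ = 33660/425 = 79.2 MPa, compressive.

σ ≈ 79.2 MPa (compressive)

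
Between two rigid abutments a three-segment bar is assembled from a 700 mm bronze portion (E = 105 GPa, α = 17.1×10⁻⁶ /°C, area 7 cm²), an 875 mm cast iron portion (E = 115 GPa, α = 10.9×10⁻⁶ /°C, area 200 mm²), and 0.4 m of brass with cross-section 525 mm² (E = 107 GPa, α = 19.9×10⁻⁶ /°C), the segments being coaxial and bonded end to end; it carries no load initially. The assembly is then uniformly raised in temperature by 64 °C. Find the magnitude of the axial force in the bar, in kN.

P ≈ 34.5 kN (compressive)

If the supports were absent, the total length change would be Σ αᵢΔT Lᵢ = 17.1×10⁻⁶×64×700 + 10.9×10⁻⁶×64×875 + 19.9×10⁻⁶×64×400 = 1.886 mm.
Since the ends are fixed, an axial force P builds up, equal in every segment, with P · Σ Lᵢ/(AᵢEᵢ) = δ_free.
The series flexibility is Σ Lᵢ/(AᵢEᵢ) = 700/(700×105×10³) + 875/(200×115×10³) + 400/(525×107×10³) = 5.469×10⁻⁵ mm/N.
P = 1.886 / 5.469×10⁻⁵ = 34490 N = 34.49 kN, compressive.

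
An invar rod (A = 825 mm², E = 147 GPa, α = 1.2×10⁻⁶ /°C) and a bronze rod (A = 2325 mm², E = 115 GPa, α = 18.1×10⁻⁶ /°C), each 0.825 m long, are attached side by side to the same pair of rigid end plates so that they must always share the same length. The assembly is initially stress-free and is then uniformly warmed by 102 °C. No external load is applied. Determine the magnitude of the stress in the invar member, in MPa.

σ ≈ 174 MPa (tensile)

Both members must finish at the same length. With the larger α, the bronze tends to over-expand; the plates restrain it, putting the bronze in compression and the invar in tension. With no external load the two internal forces are equal and opposite, magnitude P.
Setting the final lengths equal and cancelling L: (α₁ − α₂)ΔT = P/(A₁E₁) + P/(A₂E₂).
|α₁ − α₂|·ΔT = 16.9×10⁻⁶ × 102 = 0.001724.
1/(A₁E₁) + 1/(A₂E₂) = 1/(825×147×10³) + 1/(2325×115×10³) = 1.199×10⁻⁸ N⁻¹.
So P = 0.001724 / 1.199×10⁻⁸ = 143.8 kN.
σ_{invar} = P/A₁ = 143800/825 = 174.3 MPa, tensile.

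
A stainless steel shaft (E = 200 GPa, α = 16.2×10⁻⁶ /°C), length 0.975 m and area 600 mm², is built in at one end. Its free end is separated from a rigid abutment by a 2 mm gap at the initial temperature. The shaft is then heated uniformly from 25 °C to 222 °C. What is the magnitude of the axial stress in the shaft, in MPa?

Free thermal elongation = αΔT L = 16.2×10⁻⁶ × 197 × 975 = 3.112 mm.
This exceeds the 2 mm gap, so the wall pushes back. The portion of expansion that must be recovered elastically is δ_free − gap = 3.112 − 2 = 1.112 mm.
So σ = E(δ_free − g)/L = 200×10³ × 1.112/975 = 228 MPa.

σ ≈ 228 MPa (compressive)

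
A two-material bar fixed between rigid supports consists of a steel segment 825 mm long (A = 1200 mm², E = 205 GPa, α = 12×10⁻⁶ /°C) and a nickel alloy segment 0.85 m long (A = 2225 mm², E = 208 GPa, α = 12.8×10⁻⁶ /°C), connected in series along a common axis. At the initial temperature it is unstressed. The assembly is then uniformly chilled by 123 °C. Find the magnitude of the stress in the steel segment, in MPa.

σ ≈ 410 MPa (tensile)

With the walls removed the bar would change length by δ_free = Σ αᵢΔT Lᵢ = 12×10⁻⁶×123×825 + 12.8×10⁻⁶×123×850 = 2.556 mm.
The rigid supports impose zero overall length change; the single axial force P common to all segments must satisfy P Σ Lᵢ/(AᵢEᵢ) = δ_free.
The series flexibility is Σ Lᵢ/(AᵢEᵢ) = 825/(1200×205×10³) + 850/(2225×208×10³) = 5.19×10⁻⁶ mm/N.
P = 2.556 / 5.19×10⁻⁶ = 492400 N = 492.4 kN, tensile.
σ_{steel} = P / A = 492400 / 1200 = 410.4 MPa.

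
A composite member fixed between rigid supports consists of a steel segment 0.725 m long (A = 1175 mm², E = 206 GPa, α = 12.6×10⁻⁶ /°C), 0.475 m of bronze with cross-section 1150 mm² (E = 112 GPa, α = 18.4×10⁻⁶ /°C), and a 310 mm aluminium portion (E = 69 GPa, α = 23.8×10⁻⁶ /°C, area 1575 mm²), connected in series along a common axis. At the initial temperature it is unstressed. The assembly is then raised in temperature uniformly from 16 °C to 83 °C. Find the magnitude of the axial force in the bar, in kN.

If the supports were absent, the total length change would be Σ αᵢΔT Lᵢ = 12.6×10⁻⁶×67×725 + 18.4×10⁻⁶×67×475 + 23.8×10⁻⁶×67×310 = 1.692 mm.
Since the ends are fixed, an axial force P builds up, equal in every segment, with P · Σ Lᵢ/(AᵢEᵢ) = δ_free.
The series flexibility is Σ Lᵢ/(AᵢEᵢ) = 725/(1175×206×10³) + 475/(1150×112×10³) + 310/(1575×69×10³) = 9.536×10⁻⁶ mm/N.
P = 1.692 / 9.536×10⁻⁶ = 177400 N = 177.4 kN, compressive.

P ≈ 177 kN (compressive)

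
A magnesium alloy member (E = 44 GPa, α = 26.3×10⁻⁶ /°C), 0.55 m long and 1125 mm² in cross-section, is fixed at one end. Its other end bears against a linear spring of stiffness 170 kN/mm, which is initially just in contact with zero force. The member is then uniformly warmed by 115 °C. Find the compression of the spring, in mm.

δ ≈ 0.576 mm

Free thermal expansion: δ_free = αΔT L = 26.3×10⁻⁶ × 115 × 550 = 1.663 mm.
With a force P in the spring, the elastic change of the member is PL/(AE) and that of the spring is P/k; compatibility requires their sum to equal δ_free.
So P = δ_free / [L/(AE) + 1/k] = 1.663 / [ 550/(1125×44×10³) + 1/(170×10³) ].
P = 1.663 / 1.699×10⁻⁵ = 97890 N.
Spring compression = P/k = 97890/(170×10³) = 0.5758 mm.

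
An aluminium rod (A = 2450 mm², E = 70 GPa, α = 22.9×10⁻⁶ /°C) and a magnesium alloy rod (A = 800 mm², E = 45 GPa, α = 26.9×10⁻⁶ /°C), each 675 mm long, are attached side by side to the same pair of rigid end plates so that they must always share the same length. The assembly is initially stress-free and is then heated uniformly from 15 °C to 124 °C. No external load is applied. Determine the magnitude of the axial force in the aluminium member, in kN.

Equilibrium of a rigid end plate with no external load gives equal and opposite internal forces ±P in the two members. Since α_{magnesium alloy} > α_{aluminium}, heating drives the magnesium alloy into compression and the aluminium into tension.
Equating the net (thermal + elastic) strains gives |α₁ − α₂|·ΔT = P·[1/(A₁E₁) + 1/(A₂E₂)].
|α₁ − α₂|·ΔT = 4×10⁻⁶ × 109 = 0.000436.
1/(A₁E₁) + 1/(A₂E₂) = 1/(2450×70×10³) + 1/(800×45×10³) = 3.361×10⁻⁸ N⁻¹.
So P = 0.000436 / 3.361×10⁻⁸ = 12.97 kN.

P ≈ 13 kN (tensile in the aluminium)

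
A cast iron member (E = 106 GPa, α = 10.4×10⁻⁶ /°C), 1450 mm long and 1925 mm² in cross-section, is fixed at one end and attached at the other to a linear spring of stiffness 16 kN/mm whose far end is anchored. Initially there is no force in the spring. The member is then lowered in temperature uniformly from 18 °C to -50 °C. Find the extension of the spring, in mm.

δ ≈ 0.921 mm

Free thermal contraction: δ_free = αΔT L = 10.4×10⁻⁶ × 68 × 1450 = 1.025 mm.
Let P be the tensile force in the spring. The member extends elastically by PL/(AE) and the spring stretches by P/k; together these equal δ_free.
So P = δ_free / [L/(AE) + 1/k] = 1.025 / [ 1450/(1925×106×10³) + 1/(16×10³) ].
P = 1.025 / 6.961×10⁻⁵ = 14730 N.
Spring extension = P/k = 14730/(16×10³) = 0.9208 mm.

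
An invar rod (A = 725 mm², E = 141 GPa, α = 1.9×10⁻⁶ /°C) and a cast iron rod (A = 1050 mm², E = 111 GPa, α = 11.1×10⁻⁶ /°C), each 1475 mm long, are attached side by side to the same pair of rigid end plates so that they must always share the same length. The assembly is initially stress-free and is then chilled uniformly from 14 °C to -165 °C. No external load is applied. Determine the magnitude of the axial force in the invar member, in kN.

P ≈ 89.7 kN (compressive in the invar)

The cast iron has the larger α, so on cooling it would change length more than the invar if both were free. The rigid plates force a common final length, so the cast iron is put into tension and the invar into compression, with equal and opposite forces P (no external load).
Setting the final lengths equal and cancelling L: (α₁ − α₂)ΔT = P/(A₁E₁) + P/(A₂E₂).
|α₁ − α₂|·ΔT = 9.2×10⁻⁶ × 179 = 0.001647.
1/(A₁E₁) + 1/(A₂E₂) = 1/(725×141×10³) + 1/(1050×111×10³) = 1.836×10⁻⁸ N⁻¹.
So P = 0.001647 / 1.836×10⁻⁸ = 89.68 kN.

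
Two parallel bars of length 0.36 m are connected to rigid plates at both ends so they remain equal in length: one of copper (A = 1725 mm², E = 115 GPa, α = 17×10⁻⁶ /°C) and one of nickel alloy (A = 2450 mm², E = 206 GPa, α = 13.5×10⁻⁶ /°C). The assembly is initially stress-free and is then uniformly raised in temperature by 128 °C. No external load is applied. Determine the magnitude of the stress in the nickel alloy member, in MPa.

Equilibrium of a rigid end plate with no external load gives equal and opposite internal forces ±P in the two members. Since α_{copper} > α_{nickel alloy}, heating drives the copper into compression and the nickel alloy into tension.
Setting the final lengths equal and cancelling L: (α₁ − α₂)ΔT = P/(A₁E₁) + P/(A₂E₂).
|α₁ − α₂|·ΔT = 3.5×10⁻⁶ × 128 = 0.000448.
1/(A₁E₁) + 1/(A₂E₂) = 1/(1725×115×10³) + 1/(2450×206×10³) = 7.022×10⁻⁹ N⁻¹.
P = 0.000448 / 7.022×10⁻⁹ = 63800 N = 63.8 kN.
σ_{nickel alloy} = P/A₂ = 63800/2450 = 26.04 MPa, tensile.

σ ≈ 26 MPa (tensile)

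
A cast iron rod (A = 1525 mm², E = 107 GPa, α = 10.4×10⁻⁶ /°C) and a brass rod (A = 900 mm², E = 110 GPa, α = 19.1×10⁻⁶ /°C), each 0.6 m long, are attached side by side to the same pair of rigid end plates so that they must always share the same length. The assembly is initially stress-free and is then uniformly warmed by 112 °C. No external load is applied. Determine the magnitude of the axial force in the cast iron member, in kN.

P ≈ 60 kN (tensile in the cast iron)

Equilibrium of a rigid end plate with no external load gives equal and opposite internal forces ±P in the two members. Since α_{brass} > α_{cast iron}, heating drives the brass into compression and the cast iron into tension.
Equating the net (thermal + elastic) strains gives |α₁ − α₂|·ΔT = P·[1/(A₁E₁) + 1/(A₂E₂)].
|α₁ − α₂|·ΔT = 8.7×10⁻⁶ × 112 = 0.0009744.
1/(A₁E₁) + 1/(A₂E₂) = 1/(1525×107×10³) + 1/(900×110×10³) = 1.623×10⁻⁸ N⁻¹.
P = 0.0009744 / 1.623×10⁻⁸ = 60040 N = 60.04 kN.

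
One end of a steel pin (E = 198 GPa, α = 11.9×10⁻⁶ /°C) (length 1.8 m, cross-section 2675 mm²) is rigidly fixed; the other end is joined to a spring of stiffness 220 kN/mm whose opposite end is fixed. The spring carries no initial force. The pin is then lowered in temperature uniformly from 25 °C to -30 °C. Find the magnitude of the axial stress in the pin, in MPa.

If the spring were absent the pin would shorten by αΔT L = 11.9×10⁻⁶ × 55 × 1800 = 1.178 mm.
With a force P in the spring, the elastic change of the pin is PL/(AE) and that of the spring is P/k; compatibility requires their sum to equal δ_free.
P [ L/(AE) + 1/k ] = δ_free → P [ 1800/(2675×198×10³) + 1/(220×10³) ] = 1.178.
P = 1.178 / 7.944×10⁻⁶ = 148300 N.
σ = P/A = 148300/2675 = 55.44 MPa.

σ ≈ 55.4 MPa (tensile)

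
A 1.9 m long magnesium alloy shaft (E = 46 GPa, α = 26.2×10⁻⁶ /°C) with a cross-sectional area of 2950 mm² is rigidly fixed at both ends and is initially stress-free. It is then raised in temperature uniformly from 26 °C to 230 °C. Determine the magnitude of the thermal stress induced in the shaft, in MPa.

σ ≈ 246 MPa (compressive)

Because both ends are immovable the net strain is zero, and the suppressed thermal strain is αΔT = 26.2×10⁻⁶ × 204 = 5344.8×10⁻⁶.
The stress required to suppress this strain is σ = Eε = 46×10³ × 5344.8×10⁻⁶ = 245.9 MPa, compressive since the shaft is trying to expand.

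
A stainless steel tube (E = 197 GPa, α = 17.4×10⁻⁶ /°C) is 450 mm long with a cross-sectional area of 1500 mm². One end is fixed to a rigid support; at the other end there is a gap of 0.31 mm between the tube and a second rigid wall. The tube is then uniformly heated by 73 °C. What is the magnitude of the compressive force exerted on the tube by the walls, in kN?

P ≈ 172 kN

If the wall were absent the tube would grow by αΔT L = 17.4×10⁻⁶ × 73 × 450 = 0.5716 mm.
The gap closes (δ_free > 0.31 mm) and the wall then resists a further 0.5716 − 0.31 = 0.2616 mm of expansion.
Compatibility: PL/(AE) = 0.2616 mm, so σ = P/A = E × (0.2616/450) = 114.5 MPa.
Force on the wall = σA = 114.5 × 1500 mm² = 171.8 kN.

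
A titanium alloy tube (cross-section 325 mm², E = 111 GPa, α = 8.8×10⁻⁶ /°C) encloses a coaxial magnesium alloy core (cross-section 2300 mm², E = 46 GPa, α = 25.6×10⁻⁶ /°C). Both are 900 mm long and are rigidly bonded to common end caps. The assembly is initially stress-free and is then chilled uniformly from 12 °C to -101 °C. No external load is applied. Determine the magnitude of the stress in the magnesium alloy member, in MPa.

σ ≈ 22.2 MPa (tensile)

Equilibrium of a rigid end plate with no external load gives equal and opposite internal forces ±P in the two members. Since α_{magnesium alloy} > α_{titanium alloy}, cooling drives the magnesium alloy into tension and the titanium alloy into compression.
Setting the final lengths equal and cancelling L: (α₁ − α₂)ΔT = P/(A₁E₁) + P/(A₂E₂).
|α₁ − α₂|·ΔT = 16.8×10⁻⁶ × 113 = 0.001898.
1/(A₁E₁) + 1/(A₂E₂) = 1/(325×111×10³) + 1/(2300×46×10³) = 3.717×10⁻⁸ N⁻¹.
P = 0.001898 / 3.717×10⁻⁸ = 51070 N = 51.07 kN.
σ_{magnesium alloy} = P/A₂ = 51070/2300 = 22.2 MPa, tensile.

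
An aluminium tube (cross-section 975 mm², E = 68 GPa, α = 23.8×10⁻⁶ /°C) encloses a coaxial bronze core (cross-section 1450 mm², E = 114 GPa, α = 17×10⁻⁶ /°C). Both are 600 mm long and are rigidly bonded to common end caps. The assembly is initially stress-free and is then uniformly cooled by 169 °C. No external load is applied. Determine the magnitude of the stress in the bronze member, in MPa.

σ ≈ 37.5 MPa (compressive)

The aluminium has the larger α, so on cooling it would change length more than the bronze if both were free. The rigid plates force a common final length, so the aluminium is put into tension and the bronze into compression, with equal and opposite forces P (no external load).
Equating the net (thermal + elastic) strains gives |α₁ − α₂|·ΔT = P·[1/(A₁E₁) + 1/(A₂E₂)].
|α₁ − α₂|·ΔT = 6.8×10⁻⁶ × 169 = 0.001149.
1/(A₁E₁) + 1/(A₂E₂) = 1/(975×68×10³) + 1/(1450×114×10³) = 2.113×10⁻⁸ N⁻¹.
So P = 0.001149 / 2.113×10⁻⁸ = 54.38 kN.
σ_{bronze} = P/A₂ = 54380/1450 = 37.5 MPa, compressive.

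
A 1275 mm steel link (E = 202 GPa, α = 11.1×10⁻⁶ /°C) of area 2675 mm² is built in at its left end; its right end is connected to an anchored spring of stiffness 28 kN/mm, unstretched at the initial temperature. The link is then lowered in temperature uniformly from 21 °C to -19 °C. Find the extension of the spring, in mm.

δ ≈ 0.531 mm

The unrestrained thermal change is αΔT L = 11.1×10⁻⁶ × 40 × 1275 = 0.5661 mm.
With a force P in the spring, the elastic change of the link is PL/(AE) and that of the spring is P/k; compatibility requires their sum to equal δ_free.
So P = δ_free / [L/(AE) + 1/k] = 0.5661 / [ 1275/(2675×202×10³) + 1/(28×10³) ].
P = 0.5661 / 3.807×10⁻⁵ = 14870 N.
Spring extension = P/k = 14870/(28×10³) = 0.531 mm.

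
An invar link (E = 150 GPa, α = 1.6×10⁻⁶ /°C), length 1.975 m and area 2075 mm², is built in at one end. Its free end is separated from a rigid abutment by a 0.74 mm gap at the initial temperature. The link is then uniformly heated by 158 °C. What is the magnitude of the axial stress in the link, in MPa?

Free thermal elongation = αΔT L = 1.6×10⁻⁶ × 158 × 1975 = 0.4993 mm.
This is smaller than the 0.74 mm clearance, so the link expands freely without reaching the stop — the stress is zero.

σ ≈ 0 MPa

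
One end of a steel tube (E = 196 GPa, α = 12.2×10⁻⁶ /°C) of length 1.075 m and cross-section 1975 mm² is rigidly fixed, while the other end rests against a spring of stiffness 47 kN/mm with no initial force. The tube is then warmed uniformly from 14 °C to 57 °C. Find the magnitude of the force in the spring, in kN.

The unrestrained thermal change is αΔT L = 12.2×10⁻⁶ × 43 × 1075 = 0.5639 mm.
With a force P in the spring, the elastic change of the tube is PL/(AE) and that of the spring is P/k; compatibility requires their sum to equal δ_free.
So P = δ_free / [L/(AE) + 1/k] = 0.5639 / [ 1075/(1975×196×10³) + 1/(47×10³) ].
P = 0.5639 / 2.405×10⁻⁵ = 23450 N.

P ≈ 23.4 kN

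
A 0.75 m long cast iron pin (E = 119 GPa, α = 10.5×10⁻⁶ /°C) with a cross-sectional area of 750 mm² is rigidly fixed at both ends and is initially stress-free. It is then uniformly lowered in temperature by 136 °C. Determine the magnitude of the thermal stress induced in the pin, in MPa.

Because both ends are immovable the net strain is zero, and the suppressed thermal strain is αΔT = 10.5×10⁻⁶ × 136 = 1428×10⁻⁶.
σ = EαΔT = 119×10³ × 10.5×10⁻⁶ × 136 = 169.9 MPa (tensile; the pin is trying to contract).

σ ≈ 170 MPa (tensile)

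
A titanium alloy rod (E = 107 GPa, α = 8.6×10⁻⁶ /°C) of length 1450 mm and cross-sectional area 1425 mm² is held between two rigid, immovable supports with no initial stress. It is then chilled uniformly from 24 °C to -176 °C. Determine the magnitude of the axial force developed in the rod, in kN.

Full restraint means ε = 0, so the stress is σ = EαΔT = 107×10³ × 8.6×10⁻⁶ × 200 = 184 MPa.
Then P = σA = 184 × 1425 mm² = 262.3 kN, tensile.

P ≈ 262 kN (tensile)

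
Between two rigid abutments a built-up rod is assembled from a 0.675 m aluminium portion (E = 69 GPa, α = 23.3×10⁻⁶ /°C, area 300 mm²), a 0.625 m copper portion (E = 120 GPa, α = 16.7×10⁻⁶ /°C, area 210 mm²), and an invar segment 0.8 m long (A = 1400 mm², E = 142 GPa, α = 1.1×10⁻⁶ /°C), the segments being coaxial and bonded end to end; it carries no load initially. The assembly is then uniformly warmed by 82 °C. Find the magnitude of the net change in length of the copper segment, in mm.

Free thermal expansion of the whole bar: Σ αᵢΔT Lᵢ = 23.3×10⁻⁶×82×675 + 16.7×10⁻⁶×82×625 + 1.1×10⁻⁶×82×800 = 2.218 mm.
Since the ends are fixed, an axial force P builds up, equal in every segment, with P · Σ Lᵢ/(AᵢEᵢ) = δ_free.
Σ Lᵢ/(AᵢEᵢ) = 675/(300×69×10³) + 625/(210×120×10³) + 800/(1400×142×10³) = 6.143×10⁻⁵ mm/N.
So P = 2.218 / 6.143×10⁻⁵ = 36.1 kN, compressive.
For the copper segment, free thermal change = 16.7×10⁻⁶×82×625 = 0.8559 mm and elastic change from P = 36100×625/(210×120×10³) = 0.8953 mm; these oppose, so the net change is 0.0394 mm (segment shortens).

|ΔL| ≈ 0.0394 mm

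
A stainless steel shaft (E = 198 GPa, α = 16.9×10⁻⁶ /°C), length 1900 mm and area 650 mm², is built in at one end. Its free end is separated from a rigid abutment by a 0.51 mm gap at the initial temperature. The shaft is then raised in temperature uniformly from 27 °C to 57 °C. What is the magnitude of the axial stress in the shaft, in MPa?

σ ≈ 47.2 MPa (compressive)

Unrestrained expansion: δ_free = αΔT L = 16.9×10⁻⁶ × 30 × 1900 = 0.9633 mm.
This exceeds the 0.51 mm gap, so the wall pushes back. The portion of expansion that must be recovered elastically is δ_free − gap = 0.9633 − 0.51 = 0.4533 mm.
So σ = E(δ_free − g)/L = 198×10³ × 0.4533/1900 = 47.24 MPa.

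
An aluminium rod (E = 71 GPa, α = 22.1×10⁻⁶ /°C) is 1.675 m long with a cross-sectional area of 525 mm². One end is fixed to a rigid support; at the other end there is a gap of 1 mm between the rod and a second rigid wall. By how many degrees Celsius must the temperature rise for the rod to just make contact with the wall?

The gap closes when αΔT L = 1 mm, since the rod is still unstressed at that instant.
ΔT = 1 / (22.1×10⁻⁶ × 1675) = 27.01 °C.

ΔT ≈ 27 °C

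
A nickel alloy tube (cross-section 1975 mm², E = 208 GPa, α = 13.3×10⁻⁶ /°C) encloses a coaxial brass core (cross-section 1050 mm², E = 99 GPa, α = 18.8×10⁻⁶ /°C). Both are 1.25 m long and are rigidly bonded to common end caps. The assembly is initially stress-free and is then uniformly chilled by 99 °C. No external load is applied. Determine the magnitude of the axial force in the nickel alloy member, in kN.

P ≈ 45.2 kN (compressive in the nickel alloy)

Both members must finish at the same length. With the larger α, the brass tends to over-contract; the plates restrain it, putting the brass in tension and the nickel alloy in compression. With no external load the two internal forces are equal and opposite, magnitude P.
Equating the net (thermal + elastic) strains gives |α₁ − α₂|·ΔT = P·[1/(A₁E₁) + 1/(A₂E₂)].
|α₁ − α₂|·ΔT = 5.5×10⁻⁶ × 99 = 0.0005445.
1/(A₁E₁) + 1/(A₂E₂) = 1/(1975×208×10³) + 1/(1050×99×10³) = 1.205×10⁻⁸ N⁻¹.
So P = 0.0005445 / 1.205×10⁻⁸ = 45.17 kN.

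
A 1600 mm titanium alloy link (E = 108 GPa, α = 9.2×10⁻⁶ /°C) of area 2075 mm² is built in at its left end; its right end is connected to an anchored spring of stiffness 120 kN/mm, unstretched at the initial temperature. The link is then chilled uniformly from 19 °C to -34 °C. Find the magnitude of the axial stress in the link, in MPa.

The unrestrained thermal change is αΔT L = 9.2×10⁻⁶ × 53 × 1600 = 0.7802 mm.
With a force P in the spring, the elastic change of the link is PL/(AE) and that of the spring is P/k; compatibility requires their sum to equal δ_free.
So P = δ_free / [L/(AE) + 1/k] = 0.7802 / [ 1600/(2075×108×10³) + 1/(120×10³) ].
P = 0.7802 / 1.547×10⁻⁵ = 50420 N.
σ = P/A = 50420/2075 = 24.3 MPa.

σ ≈ 24.3 MPa (tensile)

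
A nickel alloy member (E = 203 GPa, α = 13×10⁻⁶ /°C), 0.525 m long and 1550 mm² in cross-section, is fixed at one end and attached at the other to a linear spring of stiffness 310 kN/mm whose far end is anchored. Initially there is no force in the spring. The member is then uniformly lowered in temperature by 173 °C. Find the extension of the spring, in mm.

δ ≈ 0.778 mm

The unrestrained thermal change is αΔT L = 13×10⁻⁶ × 173 × 525 = 1.181 mm.
Let P be the tensile force in the spring. The member extends elastically by PL/(AE) and the spring stretches by P/k; together these equal δ_free.
P [ L/(AE) + 1/k ] = δ_free → P [ 525/(1550×203×10³) + 1/(310×10³) ] = 1.181.
P = 1.181 / 4.894×10⁻⁶ = 241200 N.
Spring extension = P/k = 241200/(310×10³) = 0.7782 mm.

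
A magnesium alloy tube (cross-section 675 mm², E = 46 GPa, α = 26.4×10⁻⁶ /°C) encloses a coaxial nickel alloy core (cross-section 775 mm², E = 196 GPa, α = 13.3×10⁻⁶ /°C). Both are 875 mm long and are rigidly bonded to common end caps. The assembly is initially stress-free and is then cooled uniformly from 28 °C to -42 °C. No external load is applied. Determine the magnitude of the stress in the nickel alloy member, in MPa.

σ ≈ 30.5 MPa (compressive)

The magnesium alloy has the larger α, so on cooling it would change length more than the nickel alloy if both were free. The rigid plates force a common final length, so the magnesium alloy is put into tension and the nickel alloy into compression, with equal and opposite forces P (no external load).
Setting the final lengths equal and cancelling L: (α₁ − α₂)ΔT = P/(A₁E₁) + P/(A₂E₂).
|α₁ − α₂|·ΔT = 13.1×10⁻⁶ × 70 = 0.000917.
1/(A₁E₁) + 1/(A₂E₂) = 1/(675×46×10³) + 1/(775×196×10³) = 3.879×10⁻⁸ N⁻¹.
P = 0.000917 / 3.879×10⁻⁸ = 23640 N = 23.64 kN.
σ_{nickel alloy} = P/A₂ = 23640/775 = 30.5 MPa, compressive.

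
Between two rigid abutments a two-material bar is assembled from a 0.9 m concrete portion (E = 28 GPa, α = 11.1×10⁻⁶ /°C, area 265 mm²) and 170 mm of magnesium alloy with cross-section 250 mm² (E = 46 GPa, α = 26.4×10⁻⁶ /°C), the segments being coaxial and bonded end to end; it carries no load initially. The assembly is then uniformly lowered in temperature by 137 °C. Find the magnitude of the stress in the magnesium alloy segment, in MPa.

σ ≈ 58.3 MPa (tensile)

If the supports were absent, the total length change would be Σ αᵢΔT Lᵢ = 11.1×10⁻⁶×137×900 + 26.4×10⁻⁶×137×170 = 1.983 mm.
The walls prevent any net length change, so an axial force P (same in every segment) develops. Compatibility: P · Σ Lᵢ/(AᵢEᵢ) = δ_free.
Σ Lᵢ/(AᵢEᵢ) = 900/(265×28×10³) + 170/(250×46×10³) = 0.0001361 mm/N.
So P = 1.983 / 0.0001361 = 14.58 kN, tensile.
σ_{magnesium alloy} = P / A = 14580 / 250 = 58.31 MPa.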